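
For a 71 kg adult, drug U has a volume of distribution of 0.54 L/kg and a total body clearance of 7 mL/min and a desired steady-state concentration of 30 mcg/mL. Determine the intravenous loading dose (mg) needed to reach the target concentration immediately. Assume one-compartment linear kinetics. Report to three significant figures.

1150 mg

Vd = 0.54 L/kg × 71 kg = 38.34 L
LD = Vd × C = 38.34 × 30.00 = 1150 mg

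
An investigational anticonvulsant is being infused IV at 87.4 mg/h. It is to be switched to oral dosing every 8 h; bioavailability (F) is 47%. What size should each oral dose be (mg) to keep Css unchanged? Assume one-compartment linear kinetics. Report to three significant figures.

1490 mg

To maintain the same Css, the systemic dosing rate must be unchanged: F·D/τ = infusion rate.
D = rate × τ / F = 87.4 × 8 / 0.47 = 1488 mg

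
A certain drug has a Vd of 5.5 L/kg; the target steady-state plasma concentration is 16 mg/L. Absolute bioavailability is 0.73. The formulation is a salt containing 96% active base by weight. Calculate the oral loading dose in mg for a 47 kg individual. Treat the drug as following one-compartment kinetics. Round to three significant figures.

Vd(total) = 47 kg × 5.5 L/kg = 258.5 L
LD = Vd × C / F / S = 258.5 × 16.00 / 0.73 / 0.96 = 5902 mg

5900 mg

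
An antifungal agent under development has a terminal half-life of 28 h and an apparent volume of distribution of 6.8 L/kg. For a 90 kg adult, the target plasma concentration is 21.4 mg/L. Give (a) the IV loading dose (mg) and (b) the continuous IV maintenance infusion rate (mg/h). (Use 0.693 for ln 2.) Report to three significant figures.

(a) 13100 mg; (b) 324 mg/h

Vd = 6.8 L/kg × 90 kg = 612.0 L
LD = Vd × C = 612.0 × 21.4 = 13100 mg
CL = 0.693 × Vd / t½ = 0.693 × 612.0 / 28 = 15.15 L/h
Infusion rate = CL × Css = 15.15 × 21.4 = 324.2 mg/h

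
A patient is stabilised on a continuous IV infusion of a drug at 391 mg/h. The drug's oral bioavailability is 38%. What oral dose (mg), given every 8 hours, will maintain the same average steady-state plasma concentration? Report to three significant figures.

8230 mg

To maintain the same Css, the systemic dosing rate must be unchanged: F·D/τ = infusion rate.
D = rate × τ / F = 391 × 8 / 0.38 = 8232 mg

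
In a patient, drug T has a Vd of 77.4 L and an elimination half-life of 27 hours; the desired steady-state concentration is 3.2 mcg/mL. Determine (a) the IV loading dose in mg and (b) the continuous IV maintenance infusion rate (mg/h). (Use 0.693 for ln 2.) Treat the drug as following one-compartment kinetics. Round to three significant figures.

(a) 248 mg; (b) 6.36 mg/h

LD = Vd × C = 77.40 × 3.2 = 247.7 mg
CL = 0.693 × Vd / t½ = 0.693 × 77.40 / 27 = 1.987 L/h
Infusion rate = CL × Css = 1.987 × 3.2 = 6.358 mg/h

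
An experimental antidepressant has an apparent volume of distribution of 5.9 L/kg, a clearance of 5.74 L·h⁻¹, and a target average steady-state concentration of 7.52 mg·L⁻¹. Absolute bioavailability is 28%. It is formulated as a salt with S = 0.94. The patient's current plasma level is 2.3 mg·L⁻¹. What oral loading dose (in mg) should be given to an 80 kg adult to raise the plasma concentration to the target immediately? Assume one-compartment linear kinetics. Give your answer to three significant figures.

Vd = 5.9 L/kg × 80 kg = 472.0 L
Concentration deficit ΔC = 7.52 − 2.3 = 5.220 mg/L
LD = Vd × ΔC / F / S = 472.0 × 5.220 / 0.28 / 0.94 = 9361 mg

9360 mg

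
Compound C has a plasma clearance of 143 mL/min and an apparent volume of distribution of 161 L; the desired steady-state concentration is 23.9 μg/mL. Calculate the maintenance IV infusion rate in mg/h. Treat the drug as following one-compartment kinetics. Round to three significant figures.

Convert clearance: 143 mL/min × 60 min/h ÷ 1000 mL/L = 8.580 L/h
Maintenance depends on clearance, not Vd — rate in must match rate out.
Infusion rate = CL · Css = 8.580 L/h × 23.9 mg/L = 205.1 mg/h

205 mg/h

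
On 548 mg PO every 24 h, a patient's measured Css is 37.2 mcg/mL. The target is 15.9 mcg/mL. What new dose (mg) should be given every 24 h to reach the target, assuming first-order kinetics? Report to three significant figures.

With linear kinetics, Css is proportional to dose rate (D/τ) at fixed clearance.
D₂ = D₁ × (Css,target / Css,current) = 548 × 15.9/37.2 = 234.2 mg

234 mg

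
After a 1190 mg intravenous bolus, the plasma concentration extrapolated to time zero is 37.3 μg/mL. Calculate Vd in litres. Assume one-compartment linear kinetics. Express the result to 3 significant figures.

31.9 L

Immediately after an IV bolus, C₀ = Dose / Vd, so Vd = Dose / C₀.
Vd = 1190 / 37.3 = 31.90 L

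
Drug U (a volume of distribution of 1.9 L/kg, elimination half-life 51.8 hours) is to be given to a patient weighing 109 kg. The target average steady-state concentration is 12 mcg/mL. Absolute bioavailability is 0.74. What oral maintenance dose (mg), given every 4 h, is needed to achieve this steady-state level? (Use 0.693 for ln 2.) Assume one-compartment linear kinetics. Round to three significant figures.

Total Vd = 1.9 × 109 = 207.1 L
k = 0.693/51.8 = 0.01338 h⁻¹, so CL = k·Vd = 0.01338 × 207.1 = 2.771 L/h
D = CL × Css × τ / F = 2.771 × 12 × 4 / 0.74 = 179.7 mg

180 mg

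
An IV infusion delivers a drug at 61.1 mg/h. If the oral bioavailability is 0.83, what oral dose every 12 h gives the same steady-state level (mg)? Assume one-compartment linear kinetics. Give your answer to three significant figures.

To maintain the same Css, the systemic dosing rate must be unchanged: F·D/τ = infusion rate.
D = rate × τ / F = 61.1 × 12 / 0.83 = 883.4 mg

883 mg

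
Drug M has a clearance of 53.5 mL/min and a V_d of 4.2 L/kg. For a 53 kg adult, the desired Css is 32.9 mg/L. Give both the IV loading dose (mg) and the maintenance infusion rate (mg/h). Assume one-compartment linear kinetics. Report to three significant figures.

(a) 7320 mg; (b) 106 mg/h

Vd = 4.2 L/kg × 53 kg = 222.6 L
Loading dose = Vd × C = 222.6 × 32.9 = 7324 mg
CL = 53.5 mL/min × 60/1000 = 3.210 L/h
Maintenance: replace elimination → rate = CL × Css = 3.210 × 32.9 = 105.6 mg/h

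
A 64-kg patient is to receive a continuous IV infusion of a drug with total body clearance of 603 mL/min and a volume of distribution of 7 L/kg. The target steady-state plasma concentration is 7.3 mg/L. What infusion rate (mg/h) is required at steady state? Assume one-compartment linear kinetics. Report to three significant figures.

264 mg/h

Convert clearance: 603 mL/min × 60 min/h ÷ 1000 mL/L = 36.18 L/h
R₀ = 36.18 × 7.3 = 264.1 mg/h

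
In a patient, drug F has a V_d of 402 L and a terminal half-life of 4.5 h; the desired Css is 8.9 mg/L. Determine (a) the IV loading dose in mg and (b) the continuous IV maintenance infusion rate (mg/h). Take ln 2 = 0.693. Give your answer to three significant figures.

(a) 3580 mg; (b) 551 mg/h

LD = Vd × C = 402.0 × 8.9 = 3578 mg
CL = 0.693 × Vd / t½ = 0.693 × 402.0 / 4.5 = 61.91 L/h
Infusion rate = CL × Css = 61.91 × 8.9 = 551.0 mg/h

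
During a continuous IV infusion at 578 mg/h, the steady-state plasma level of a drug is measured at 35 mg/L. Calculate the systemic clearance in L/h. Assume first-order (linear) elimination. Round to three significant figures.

16.5 L/h

At steady state, infusion rate = CL × Css, so CL = rate / Css.
CL = 578 / 35 = 16.51 L/h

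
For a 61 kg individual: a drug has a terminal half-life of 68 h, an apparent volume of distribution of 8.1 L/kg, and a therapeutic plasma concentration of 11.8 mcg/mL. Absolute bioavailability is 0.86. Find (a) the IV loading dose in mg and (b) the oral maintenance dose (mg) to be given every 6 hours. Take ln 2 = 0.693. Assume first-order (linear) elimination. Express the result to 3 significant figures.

(a) 5830 mg; (b) 415 mg

Vd(total) = 61 kg × 8.1 L/kg = 494.1 L
LD = Vd × C = 494.1 × 11.8 = 5830 mg
CL = 0.693 × Vd / t½ = 0.693 × 494.1 / 68 = 5.035 L/h
D = CL × Css × τ / F = 5.035 × 11.8 × 6 / 0.86 = 414.5 mg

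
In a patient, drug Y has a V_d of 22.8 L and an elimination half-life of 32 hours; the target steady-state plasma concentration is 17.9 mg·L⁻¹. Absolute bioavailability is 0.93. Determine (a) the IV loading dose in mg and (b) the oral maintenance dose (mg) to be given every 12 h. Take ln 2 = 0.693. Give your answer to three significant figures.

(a) 408 mg; (b) 114 mg

LD = Vd × C = 22.80 × 17.9 = 408.1 mg
CL = 0.693 × Vd / t½ = 0.693 × 22.80 / 32 = 0.4938 L/h
D = CL × Css × τ / F = 0.4938 × 17.9 × 12 / 0.93 = 114.1 mg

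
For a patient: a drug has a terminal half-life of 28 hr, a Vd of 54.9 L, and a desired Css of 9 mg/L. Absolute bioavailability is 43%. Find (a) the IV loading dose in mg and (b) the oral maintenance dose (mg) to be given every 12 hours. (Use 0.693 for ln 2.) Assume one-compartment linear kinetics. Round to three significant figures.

(a) 494 mg; (b) 341 mg

LD = Vd × C = 54.90 × 9 = 494.1 mg
CL = 0.693 × Vd / t½ = 0.693 × 54.90 / 28 = 1.359 L/h
D = CL × Css × τ / F = 1.359 × 9 × 12 / 0.43 = 341.3 mg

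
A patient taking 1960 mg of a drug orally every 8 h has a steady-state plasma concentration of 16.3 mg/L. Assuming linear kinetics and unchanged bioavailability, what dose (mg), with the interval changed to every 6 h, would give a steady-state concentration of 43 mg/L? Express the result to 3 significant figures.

3880 mg

With linear kinetics, Css is proportional to dose rate (D/τ) at fixed clearance.
D₂ = D₁ × (Css,target / Css,current) × (τ₂/τ₁) = 1960 × (43/16.3) × (6/8) = 3878 mg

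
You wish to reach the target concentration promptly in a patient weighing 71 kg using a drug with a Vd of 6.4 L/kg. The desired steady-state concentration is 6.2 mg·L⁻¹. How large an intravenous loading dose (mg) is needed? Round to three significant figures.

Total Vd = 6.4 × 71 = 454.4 L
LD = Vd × C = 454.4 × 6.200 = 2817 mg

2820 mg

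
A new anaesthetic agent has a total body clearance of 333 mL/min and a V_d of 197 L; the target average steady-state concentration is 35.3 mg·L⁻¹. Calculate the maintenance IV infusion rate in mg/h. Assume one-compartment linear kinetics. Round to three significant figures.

CL = 333 mL/min × 60/1000 = 19.98 L/h
R₀ = 19.98 × 35.3 = 705.3 mg/h

705 mg/h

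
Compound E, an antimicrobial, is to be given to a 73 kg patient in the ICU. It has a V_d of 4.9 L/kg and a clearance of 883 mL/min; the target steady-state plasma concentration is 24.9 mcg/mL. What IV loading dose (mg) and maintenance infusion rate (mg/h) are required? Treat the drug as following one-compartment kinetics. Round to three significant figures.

Total Vd = 4.9 × 73 = 357.7 L
Loading: fill Vd to C_target → 357.7 L × 24.9 mg/L = 8907 mg
CL = 883 mL/min × 60/1000 = 52.98 L/h
Maintenance infusion rate = CL × Css = 52.98 × 24.9 = 1319 mg/h

(a) 8910 mg; (b) 1320 mg/h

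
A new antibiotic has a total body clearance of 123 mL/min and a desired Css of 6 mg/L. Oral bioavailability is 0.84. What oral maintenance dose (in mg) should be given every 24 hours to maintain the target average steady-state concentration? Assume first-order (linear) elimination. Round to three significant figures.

1270 mg

CL = 123 mL/min = 123 × 0.06 = 7.380 L/h
D = CL × Css × τ / F = 7.380 × 6 × 24 / 0.84 = 1265 mg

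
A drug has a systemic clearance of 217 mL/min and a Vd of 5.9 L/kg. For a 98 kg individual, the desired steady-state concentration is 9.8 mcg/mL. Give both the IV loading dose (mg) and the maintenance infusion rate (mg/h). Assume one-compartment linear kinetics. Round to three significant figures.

(a) 5670 mg; (b) 128 mg/h

Vd = 5.9 L/kg × 98 kg = 578.2 L
LD = Vd · C_target = 578.2 × 9.8 = 5666 mg
Convert clearance: 217 mL/min × 60 min/h ÷ 1000 mL/L = 13.02 L/h
Maintenance: replace elimination → rate = CL × Css = 13.02 × 9.8 = 127.6 mg/h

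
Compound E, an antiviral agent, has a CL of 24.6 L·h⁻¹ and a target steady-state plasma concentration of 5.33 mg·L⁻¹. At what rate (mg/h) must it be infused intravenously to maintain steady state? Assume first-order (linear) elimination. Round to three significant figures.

131 mg/h

Rate = CL × Css = 24.60 × 5.33 = 131.1 mg/h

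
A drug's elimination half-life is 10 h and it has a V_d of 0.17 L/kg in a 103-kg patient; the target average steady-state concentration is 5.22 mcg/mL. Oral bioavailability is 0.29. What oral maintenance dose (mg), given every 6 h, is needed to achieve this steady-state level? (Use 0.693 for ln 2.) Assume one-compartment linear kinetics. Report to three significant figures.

Total Vd = 0.17 × 103 = 17.51 L
CL = 0.693 × Vd / t½ = 0.693 × 17.51 / 10 = 1.213 L/h
D = CL × Css × τ / F = 1.213 × 5.22 × 6 / 0.29 = 131.0 mg

131 mg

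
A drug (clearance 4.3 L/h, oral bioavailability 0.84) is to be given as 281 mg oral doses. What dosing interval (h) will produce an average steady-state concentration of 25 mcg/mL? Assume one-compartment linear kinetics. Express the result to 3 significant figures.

2.20 h

F·D/τ = CL·Css → τ = F·D / (CL·Css).
τ = 0.84 × 281 / (4.3 × 25) = 2.196 h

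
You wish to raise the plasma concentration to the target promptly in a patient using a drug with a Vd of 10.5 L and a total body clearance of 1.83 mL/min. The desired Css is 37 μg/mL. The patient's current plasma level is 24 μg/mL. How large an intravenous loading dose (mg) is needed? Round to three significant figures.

Concentration deficit ΔC = 37 − 24 = 13.00 mg/L
LD = Vd × ΔC = 10.50 × 13.00 = 136.5 mg

137 mg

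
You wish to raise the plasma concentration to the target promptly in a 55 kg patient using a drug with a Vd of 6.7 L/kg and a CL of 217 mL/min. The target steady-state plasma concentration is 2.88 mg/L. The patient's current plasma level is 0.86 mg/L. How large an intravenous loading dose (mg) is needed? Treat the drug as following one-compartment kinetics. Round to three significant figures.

744 mg

Vd(total) = 55 kg × 6.7 L/kg = 368.5 L
Loading dose depends on Vd (not clearance): it fills the distribution volume.
Concentration deficit ΔC = 2.88 − 0.86 = 2.020 mg/L
LD = Vd × ΔC = 368.5 × 2.020 = 744.4 mg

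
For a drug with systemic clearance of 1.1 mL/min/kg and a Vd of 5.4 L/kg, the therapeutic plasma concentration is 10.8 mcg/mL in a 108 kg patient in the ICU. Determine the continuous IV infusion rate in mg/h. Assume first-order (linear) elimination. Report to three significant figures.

CL = 1.1 mL/min/kg × 108 kg = 118.8 mL/min = 118.8 × 60/1000 = 7.128 L/h
At steady state, infusion rate equals elimination rate: rate in = CL × Css.
Infusion rate = CL · Css = 7.128 L/h × 10.8 mg/L = 76.98 mg/h

77.0 mg/h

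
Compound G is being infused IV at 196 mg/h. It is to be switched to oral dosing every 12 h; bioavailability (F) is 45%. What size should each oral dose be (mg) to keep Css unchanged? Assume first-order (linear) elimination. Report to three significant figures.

To maintain the same Css, the systemic dosing rate must be unchanged: F·D/τ = infusion rate.
D = rate × τ / F = 196 × 12 / 0.45 = 5227 mg

5230 mg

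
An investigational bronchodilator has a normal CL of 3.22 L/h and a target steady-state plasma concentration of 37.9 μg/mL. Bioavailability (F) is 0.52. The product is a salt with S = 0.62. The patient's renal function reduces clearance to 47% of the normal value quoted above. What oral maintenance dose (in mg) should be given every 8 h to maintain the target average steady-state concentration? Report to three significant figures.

Patient clearance = 0.47 × 3.220 = 1.513 L/h
At steady state, dose per interval replaces the amount cleared in that interval: F·S·D/τ = CL·Css.
D = CL × Css × τ / F / S = 1.513 × 37.9 × 8 / 0.52 / 0.62 = 1423 mg

1420 mg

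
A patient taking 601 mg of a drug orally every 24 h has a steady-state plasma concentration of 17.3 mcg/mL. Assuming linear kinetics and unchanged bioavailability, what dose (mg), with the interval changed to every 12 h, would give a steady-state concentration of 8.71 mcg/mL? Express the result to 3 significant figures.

For first-order elimination, Css ∝ F·D/(CL·τ); F and CL are unchanged, so Css ∝ D/τ.
D₂ = D₁ × (Css,target / Css,current) × (τ₂/τ₁) = 601 × (8.71/17.3) × (12/24) = 151.3 mg

151 mg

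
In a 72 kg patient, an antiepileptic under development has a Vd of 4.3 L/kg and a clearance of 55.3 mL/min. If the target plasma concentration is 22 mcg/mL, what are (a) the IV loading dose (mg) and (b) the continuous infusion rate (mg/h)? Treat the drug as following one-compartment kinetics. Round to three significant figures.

Vd(total) = 72 kg × 4.3 L/kg = 309.6 L
LD = Vd · C_target = 309.6 × 22 = 6811 mg
CL = 55.3 mL/min × 60/1000 = 3.318 L/h
Infusion rate = 3.318 L/h × 22 mg/L = 73.00 mg/h

(a) 6810 mg; (b) 73.0 mg/h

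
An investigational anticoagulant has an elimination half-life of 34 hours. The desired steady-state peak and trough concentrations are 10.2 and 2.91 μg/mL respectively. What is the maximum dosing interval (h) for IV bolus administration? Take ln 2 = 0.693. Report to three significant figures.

61.5 h

k = 0.693 / t½ = 0.693 / 34 = 0.02038 h⁻¹
Between IV bolus doses, concentration decays as C = C₀·e^(−kτ), so C_peak/C_trough = e^(kτ).
τ_max = ln(C_peak/C_trough) / k = ln(10.2/2.91) / 0.02038 = 1.254 / 0.02038 = 61.53 h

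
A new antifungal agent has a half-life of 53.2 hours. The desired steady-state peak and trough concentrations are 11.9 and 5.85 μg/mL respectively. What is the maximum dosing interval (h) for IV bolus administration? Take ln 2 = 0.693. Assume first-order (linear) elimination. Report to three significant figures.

k = 0.693 / t½ = 0.693 / 53.2 = 0.01303 h⁻¹
Between IV bolus doses, concentration decays as C = C₀·e^(−kτ), so C_peak/C_trough = e^(kτ).
τ_max = ln(C_peak/C_trough) / k = ln(11.9/5.85) / 0.01303 = 0.7101 / 0.01303 = 54.50 h

54.5 h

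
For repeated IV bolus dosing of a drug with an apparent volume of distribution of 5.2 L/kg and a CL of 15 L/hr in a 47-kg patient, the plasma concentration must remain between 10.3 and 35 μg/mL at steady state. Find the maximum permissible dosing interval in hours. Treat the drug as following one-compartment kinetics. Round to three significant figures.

19.9 h

Total Vd = 5.2 × 47 = 244.4 L
k = CL / Vd = 15.00 / 244.4 = 0.06137 h⁻¹
Between IV bolus doses, concentration decays as C = C₀·e^(−kτ), so C_peak/C_trough = e^(kτ).
τ_max = ln(C_peak/C_trough) / k = ln(35/10.3) / 0.06137 = 1.223 / 0.06137 = 19.93 h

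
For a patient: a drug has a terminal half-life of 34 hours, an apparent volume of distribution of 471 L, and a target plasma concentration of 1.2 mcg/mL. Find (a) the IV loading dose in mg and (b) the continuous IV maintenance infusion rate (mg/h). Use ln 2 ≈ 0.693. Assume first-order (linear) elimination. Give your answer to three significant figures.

LD = Vd × C = 471.0 × 1.2 = 565.2 mg
CL = 0.693 × Vd / t½ = 0.693 × 471.0 / 34 = 9.600 L/h
Infusion rate = CL × Css = 9.600 × 1.2 = 11.52 mg/h

(a) 565 mg; (b) 11.5 mg/h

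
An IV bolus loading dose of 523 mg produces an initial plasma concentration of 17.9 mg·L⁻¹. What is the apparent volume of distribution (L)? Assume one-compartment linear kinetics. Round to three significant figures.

29.2 L

Immediately after an IV bolus, C₀ = Dose / Vd, so Vd = Dose / C₀.
Vd = 523 / 17.9 = 29.22 L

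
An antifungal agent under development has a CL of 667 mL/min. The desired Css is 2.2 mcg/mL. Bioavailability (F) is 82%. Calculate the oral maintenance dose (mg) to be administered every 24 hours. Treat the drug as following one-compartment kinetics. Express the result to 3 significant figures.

2580 mg

CL = 667 mL/min = 667 × 0.06 = 40.02 L/h
At steady state, dose per interval replaces the amount cleared in that interval: F·D/τ = CL·Css.
D = CL × Css × τ / F = 40.02 × 2.2 × 24 / 0.82 = 2577 mg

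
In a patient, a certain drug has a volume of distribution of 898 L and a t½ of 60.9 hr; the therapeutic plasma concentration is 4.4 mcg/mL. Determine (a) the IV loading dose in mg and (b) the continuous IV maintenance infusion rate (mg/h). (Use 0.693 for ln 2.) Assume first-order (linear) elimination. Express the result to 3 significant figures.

LD = Vd × C = 898.0 × 4.4 = 3951 mg
CL = 0.693 × Vd / t½ = 0.693 × 898.0 / 60.9 = 10.22 L/h
Infusion rate = CL × Css = 10.22 × 4.4 = 44.97 mg/h

(a) 3950 mg; (b) 45.0 mg/h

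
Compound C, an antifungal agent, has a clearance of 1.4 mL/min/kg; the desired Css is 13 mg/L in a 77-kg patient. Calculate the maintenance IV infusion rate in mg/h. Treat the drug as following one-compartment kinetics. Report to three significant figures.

84.1 mg/h

CL = 1.4 mL/min/kg × 77 kg = 107.8 mL/min = 107.8 × 60/1000 = 6.468 L/h
At steady state, infusion rate equals elimination rate: rate in = CL × Css.
R₀ = 6.468 × 13 = 84.08 mg/h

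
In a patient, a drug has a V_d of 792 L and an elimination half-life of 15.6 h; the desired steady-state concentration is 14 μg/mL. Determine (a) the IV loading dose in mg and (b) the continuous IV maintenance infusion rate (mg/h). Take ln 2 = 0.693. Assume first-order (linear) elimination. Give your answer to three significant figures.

LD = Vd × C = 792.0 × 14 = 11090 mg
CL = 0.693 × Vd / t½ = 0.693 × 792.0 / 15.6 = 35.18 L/h
Infusion rate = CL × Css = 35.18 × 14 = 492.5 mg/h

(a) 11100 mg; (b) 493 mg/h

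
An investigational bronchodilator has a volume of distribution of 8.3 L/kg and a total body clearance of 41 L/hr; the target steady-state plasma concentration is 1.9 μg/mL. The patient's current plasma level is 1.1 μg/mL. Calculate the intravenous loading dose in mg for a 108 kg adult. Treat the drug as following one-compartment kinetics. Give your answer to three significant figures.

Total Vd = 8.3 × 108 = 896.4 L
The loading dose fills Vd to the target concentration.
Concentration deficit ΔC = 1.9 − 1.1 = 0.8000 mg/L
LD = Vd × ΔC = 896.4 × 0.8000 = 717.1 mg

717 mg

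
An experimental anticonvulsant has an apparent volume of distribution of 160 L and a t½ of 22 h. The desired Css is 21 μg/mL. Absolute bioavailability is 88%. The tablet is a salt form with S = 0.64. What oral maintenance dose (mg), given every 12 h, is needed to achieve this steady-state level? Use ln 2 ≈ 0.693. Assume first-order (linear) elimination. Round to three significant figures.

2260 mg

CL = ln 2 · Vd / t½ = 0.693 × 160.0 / 22 = 5.040 L/h
D = CL × Css × τ / F / S = 5.040 × 21 × 12 / 0.88 / 0.64 = 2255 mg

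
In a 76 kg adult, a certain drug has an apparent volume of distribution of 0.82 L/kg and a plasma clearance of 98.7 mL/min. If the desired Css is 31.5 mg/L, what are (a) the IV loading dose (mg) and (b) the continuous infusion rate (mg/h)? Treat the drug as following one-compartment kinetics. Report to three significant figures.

Vd = 0.82 L/kg × 76 kg = 62.32 L
LD = Vd · C_target = 62.32 × 31.5 = 1963 mg
CL = 98.7 mL/min = 98.7 × 0.06 = 5.922 L/h
Maintenance: replace elimination → rate = CL × Css = 5.922 × 31.5 = 186.5 mg/h

(a) 1960 mg; (b) 187 mg/h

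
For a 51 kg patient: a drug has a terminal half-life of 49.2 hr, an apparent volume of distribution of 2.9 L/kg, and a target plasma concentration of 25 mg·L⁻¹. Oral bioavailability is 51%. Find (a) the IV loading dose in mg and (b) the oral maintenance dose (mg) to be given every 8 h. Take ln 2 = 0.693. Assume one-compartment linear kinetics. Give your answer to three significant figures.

(a) 3700 mg; (b) 817 mg

Vd(total) = 51 kg × 2.9 L/kg = 147.9 L
LD = Vd × C = 147.9 × 25 = 3698 mg
CL = 0.693 × Vd / t½ = 0.693 × 147.9 / 49.2 = 2.083 L/h
D = CL × Css × τ / F = 2.083 × 25 × 8 / 0.51 = 816.9 mg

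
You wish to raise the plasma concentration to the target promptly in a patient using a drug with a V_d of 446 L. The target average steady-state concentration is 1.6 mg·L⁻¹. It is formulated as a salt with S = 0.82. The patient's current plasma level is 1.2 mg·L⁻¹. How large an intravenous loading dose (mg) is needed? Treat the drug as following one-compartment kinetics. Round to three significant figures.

The loading dose fills Vd to the target concentration.
Concentration deficit ΔC = 1.6 − 1.2 = 0.4000 mg/L
LD = Vd × ΔC / S = 446.0 × 0.4000 / 0.82 = 217.6 mg

218 mg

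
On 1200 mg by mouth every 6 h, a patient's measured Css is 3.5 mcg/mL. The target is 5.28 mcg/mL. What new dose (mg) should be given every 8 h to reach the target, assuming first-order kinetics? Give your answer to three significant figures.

2410 mg

For first-order elimination, Css ∝ F·D/(CL·τ); F and CL are unchanged, so Css ∝ D/τ.
D₂ = D₁ × (Css,target / Css,current) × (τ₂/τ₁) = 1200 × (5.28/3.5) × (8/6) = 2414 mg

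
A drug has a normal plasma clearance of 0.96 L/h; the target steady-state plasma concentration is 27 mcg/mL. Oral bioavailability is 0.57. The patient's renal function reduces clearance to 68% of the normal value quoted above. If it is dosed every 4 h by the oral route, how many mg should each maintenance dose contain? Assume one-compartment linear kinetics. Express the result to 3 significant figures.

124 mg

Patient clearance = 0.68 × 0.9600 = 0.6528 L/h
D = CL × Css × τ / F = 0.6528 × 27 × 4 / 0.57 = 123.7 mg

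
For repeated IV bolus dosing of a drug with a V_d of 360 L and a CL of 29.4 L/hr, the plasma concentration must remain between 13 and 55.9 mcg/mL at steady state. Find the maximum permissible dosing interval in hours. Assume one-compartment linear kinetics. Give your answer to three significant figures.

17.9 h

k = CL / Vd = 29.40 / 360.0 = 0.08167 h⁻¹
Between IV bolus doses, concentration decays as C = C₀·e^(−kτ), so C_peak/C_trough = e^(kτ).
τ_max = ln(C_peak/C_trough) / k = ln(55.9/13) / 0.08167 = 1.459 / 0.08167 = 17.86 h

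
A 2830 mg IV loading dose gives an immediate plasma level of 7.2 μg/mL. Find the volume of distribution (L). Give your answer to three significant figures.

393 L

Immediately after an IV bolus, C₀ = Dose / Vd, so Vd = Dose / C₀.
Vd = 2830 / 7.2 = 393.1 L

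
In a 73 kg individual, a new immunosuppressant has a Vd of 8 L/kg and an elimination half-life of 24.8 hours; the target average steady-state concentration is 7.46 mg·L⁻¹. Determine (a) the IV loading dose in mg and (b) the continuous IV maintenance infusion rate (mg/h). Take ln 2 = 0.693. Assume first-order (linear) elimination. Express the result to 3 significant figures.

Vd = 8 L/kg × 73 kg = 584.0 L
LD = Vd × C = 584.0 × 7.46 = 4357 mg
CL = 0.693 × Vd / t½ = 0.693 × 584.0 / 24.8 = 16.32 L/h
Infusion rate = CL × Css = 16.32 × 7.46 = 121.7 mg/h

(a) 4360 mg; (b) 122 mg/h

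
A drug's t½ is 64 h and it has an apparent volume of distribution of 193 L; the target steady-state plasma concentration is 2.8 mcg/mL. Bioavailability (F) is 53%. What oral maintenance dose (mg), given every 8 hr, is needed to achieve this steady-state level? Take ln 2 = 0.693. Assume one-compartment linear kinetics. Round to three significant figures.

88.3 mg

CL = 0.693 × Vd / t½ = 0.693 × 193.0 / 64 = 2.090 L/h
D = CL × Css × τ / F = 2.090 × 2.8 × 8 / 0.53 = 88.33 mg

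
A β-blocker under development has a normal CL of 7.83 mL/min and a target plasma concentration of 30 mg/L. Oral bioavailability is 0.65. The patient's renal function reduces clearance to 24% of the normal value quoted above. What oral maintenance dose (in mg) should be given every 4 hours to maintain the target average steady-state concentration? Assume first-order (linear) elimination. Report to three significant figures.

CL = 7.83 mL/min = 7.83 × 0.06 = 0.4698 L/h
Patient clearance = 0.24 × 0.4698 = 0.1128 L/h
D = CL × Css × τ / F = 0.1128 × 30 × 4 / 0.65 = 20.82 mg

20.8 mg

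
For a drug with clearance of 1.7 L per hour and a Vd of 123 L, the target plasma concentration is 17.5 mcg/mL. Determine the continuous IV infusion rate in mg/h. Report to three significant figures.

29.8 mg/h

Infusion rate = CL · Css = 1.700 L/h × 17.5 mg/L = 29.75 mg/h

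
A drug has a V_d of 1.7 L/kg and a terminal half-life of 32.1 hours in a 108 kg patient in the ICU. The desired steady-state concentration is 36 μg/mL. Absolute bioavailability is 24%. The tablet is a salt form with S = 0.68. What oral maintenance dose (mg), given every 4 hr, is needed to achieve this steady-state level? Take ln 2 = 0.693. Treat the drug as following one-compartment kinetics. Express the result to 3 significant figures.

3500 mg

Total Vd = 1.7 × 108 = 183.6 L
CL = 0.693 × Vd / t½ = 0.693 × 183.6 / 32.1 = 3.964 L/h
D = CL × Css × τ / F / S = 3.964 × 36 × 4 / 0.24 / 0.68 = 3498 mg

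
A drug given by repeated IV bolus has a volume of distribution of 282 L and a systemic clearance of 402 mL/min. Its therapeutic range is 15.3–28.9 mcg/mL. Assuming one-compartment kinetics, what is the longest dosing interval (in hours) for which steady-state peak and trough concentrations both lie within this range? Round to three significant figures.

CL = 402 mL/min = 402 × 0.06 = 24.12 L/h
k = CL / Vd = 24.12 / 282.0 = 0.08553 h⁻¹
Between IV bolus doses, concentration decays as C = C₀·e^(−kτ), so C_peak/C_trough = e^(kτ).
τ_max = ln(C_peak/C_trough) / k = ln(28.9/15.3) / 0.08553 = 0.6360 / 0.08553 = 7.436 h

7.44 h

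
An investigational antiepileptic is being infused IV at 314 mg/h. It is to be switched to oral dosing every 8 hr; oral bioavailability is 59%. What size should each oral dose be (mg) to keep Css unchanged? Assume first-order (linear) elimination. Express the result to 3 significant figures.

4260 mg

To maintain the same Css, the systemic dosing rate must be unchanged: F·D/τ = infusion rate.
D = rate × τ / F = 314 × 8 / 0.59 = 4258 mg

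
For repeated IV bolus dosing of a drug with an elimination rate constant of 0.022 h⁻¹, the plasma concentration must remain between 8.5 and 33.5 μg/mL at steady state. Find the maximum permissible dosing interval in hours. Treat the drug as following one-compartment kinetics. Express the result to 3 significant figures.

Between IV bolus doses, concentration decays as C = C₀·e^(−kτ), so C_peak/C_trough = e^(kτ).
τ_max = ln(C_peak/C_trough) / k = ln(33.5/8.5) / 0.02200 = 1.371 / 0.02200 = 62.32 h

62.3 h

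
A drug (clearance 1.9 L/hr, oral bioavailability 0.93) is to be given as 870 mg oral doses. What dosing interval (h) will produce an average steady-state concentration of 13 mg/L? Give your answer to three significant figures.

32.8 h

F·D/τ = CL·Css → τ = F·D / (CL·Css).
τ = 0.93 × 870 / (1.9 × 13) = 32.76 h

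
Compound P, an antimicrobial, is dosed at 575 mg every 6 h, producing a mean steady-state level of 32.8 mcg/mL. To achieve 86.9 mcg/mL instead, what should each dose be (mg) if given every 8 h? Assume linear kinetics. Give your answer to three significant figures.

With linear kinetics, Css is proportional to dose rate (D/τ) at fixed clearance.
D₂ = D₁ × (Css,target / Css,current) × (τ₂/τ₁) = 575 × (86.9/32.8) × (8/6) = 2031 mg

2030 mg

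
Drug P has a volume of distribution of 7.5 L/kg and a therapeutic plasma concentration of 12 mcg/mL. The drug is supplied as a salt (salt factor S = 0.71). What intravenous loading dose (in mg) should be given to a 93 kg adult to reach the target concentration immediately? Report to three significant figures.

Vd(total) = 93 kg × 7.5 L/kg = 697.5 L
The loading dose fills Vd to the target concentration.
LD = Vd × C / S = 697.5 × 12.00 / 0.71 = 11790 mg

11800 mg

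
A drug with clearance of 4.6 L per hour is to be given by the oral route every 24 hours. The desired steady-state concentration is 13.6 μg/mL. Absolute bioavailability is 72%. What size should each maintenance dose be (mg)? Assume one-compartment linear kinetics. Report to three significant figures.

2090 mg

D = CL × Css × τ / F = 4.600 × 13.6 × 24 / 0.72 = 2085 mg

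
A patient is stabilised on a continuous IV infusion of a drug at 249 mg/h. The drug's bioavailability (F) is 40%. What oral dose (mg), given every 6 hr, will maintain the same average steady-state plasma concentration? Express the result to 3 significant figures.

To maintain the same Css, the systemic dosing rate must be unchanged: F·D/τ = infusion rate.
D = rate × τ / F = 249 × 6 / 0.4 = 3735 mg

3740 mg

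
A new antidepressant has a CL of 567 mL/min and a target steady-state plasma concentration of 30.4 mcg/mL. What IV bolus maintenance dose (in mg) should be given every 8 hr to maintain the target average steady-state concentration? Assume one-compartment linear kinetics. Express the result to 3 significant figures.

CL = 567 mL/min = 567 × 0.06 = 34.02 L/h
D = CL × Css × τ = 34.02 × 30.4 × 8 = 8274 mg

8270 mg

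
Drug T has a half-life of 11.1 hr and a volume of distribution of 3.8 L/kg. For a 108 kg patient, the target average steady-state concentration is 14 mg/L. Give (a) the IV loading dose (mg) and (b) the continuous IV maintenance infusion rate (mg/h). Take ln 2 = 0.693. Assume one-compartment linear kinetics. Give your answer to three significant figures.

Vd(total) = 108 kg × 3.8 L/kg = 410.4 L
LD = Vd × C = 410.4 × 14 = 5746 mg
CL = 0.693 × Vd / t½ = 0.693 × 410.4 / 11.1 = 25.62 L/h
Infusion rate = CL × Css = 25.62 × 14 = 358.7 mg/h

(a) 5750 mg; (b) 359 mg/h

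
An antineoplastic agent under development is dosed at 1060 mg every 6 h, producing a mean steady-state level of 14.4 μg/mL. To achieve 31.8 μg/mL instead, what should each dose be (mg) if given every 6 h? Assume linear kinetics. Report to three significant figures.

2340 mg

With linear kinetics, Css is proportional to dose rate (D/τ) at fixed clearance.
D₂ = D₁ × (Css,target / Css,current) = 1060 × 31.8/14.4 = 2341 mg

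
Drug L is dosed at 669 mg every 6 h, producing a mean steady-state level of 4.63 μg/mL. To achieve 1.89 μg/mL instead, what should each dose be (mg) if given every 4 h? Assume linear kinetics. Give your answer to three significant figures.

182 mg

For first-order elimination, Css ∝ F·D/(CL·τ); F and CL are unchanged, so Css ∝ D/τ.
D₂ = D₁ × (Css,target / Css,current) × (τ₂/τ₁) = 669 × (1.89/4.63) × (4/6) = 182.1 mg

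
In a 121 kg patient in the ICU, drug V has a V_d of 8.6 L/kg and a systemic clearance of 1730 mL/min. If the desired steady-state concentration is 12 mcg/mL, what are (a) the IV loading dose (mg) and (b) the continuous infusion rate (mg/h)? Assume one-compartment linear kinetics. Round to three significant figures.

Total Vd = 8.6 × 121 = 1041 L
Loading: fill Vd to C_target → 1041 L × 12 mg/L = 12490 mg
CL = 1730 mL/min = 1730 × 0.06 = 103.8 L/h
Maintenance: replace elimination → rate = CL × Css = 103.8 × 12 = 1246 mg/h

(a) 12500 mg; (b) 1250 mg/h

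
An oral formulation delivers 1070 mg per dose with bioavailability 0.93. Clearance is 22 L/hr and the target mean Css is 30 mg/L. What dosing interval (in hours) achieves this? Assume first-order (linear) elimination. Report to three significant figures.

F·D/τ = CL·Css → τ = F·D / (CL·Css).
τ = 0.93 × 1070 / (22 × 30) = 1.508 h

1.51 h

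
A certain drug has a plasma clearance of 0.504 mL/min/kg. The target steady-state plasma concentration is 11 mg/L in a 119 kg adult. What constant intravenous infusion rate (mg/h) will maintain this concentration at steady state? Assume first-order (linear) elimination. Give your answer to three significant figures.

39.6 mg/h

CL = 0.504 mL/min/kg × 119 kg = 59.98 mL/min = 59.98 × 60/1000 = 3.599 L/h
At steady state, infusion rate equals elimination rate: rate in = CL × Css.
Infusion rate = CL · Css = 3.599 L/h × 11 mg/L = 39.59 mg/h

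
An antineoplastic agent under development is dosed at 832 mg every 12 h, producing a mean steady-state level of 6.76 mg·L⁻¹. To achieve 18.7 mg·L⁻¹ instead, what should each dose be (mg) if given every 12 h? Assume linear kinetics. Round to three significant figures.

2300 mg

With linear kinetics, Css is proportional to dose rate (D/τ) at fixed clearance.
D₂ = D₁ × (Css,target / Css,current) = 832 × 18.7/6.76 = 2302 mg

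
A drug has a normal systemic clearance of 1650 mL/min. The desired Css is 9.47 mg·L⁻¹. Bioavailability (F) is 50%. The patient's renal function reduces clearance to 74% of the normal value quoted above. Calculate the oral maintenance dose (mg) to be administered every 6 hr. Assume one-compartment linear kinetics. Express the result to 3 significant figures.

CL = 1650 mL/min × 60/1000 = 99.00 L/h
Patient clearance = 0.74 × 99.00 = 73.26 L/h
D = CL × Css × τ / F = 73.26 × 9.47 × 6 / 0.5 = 8325 mg

8330 mg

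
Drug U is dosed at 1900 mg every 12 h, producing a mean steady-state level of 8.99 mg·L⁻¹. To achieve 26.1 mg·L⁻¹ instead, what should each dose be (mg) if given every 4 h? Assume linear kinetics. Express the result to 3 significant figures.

1840 mg

For first-order elimination, Css ∝ F·D/(CL·τ); F and CL are unchanged, so Css ∝ D/τ.
D₂ = D₁ × (Css,target / Css,current) × (τ₂/τ₁) = 1900 × (26.1/8.99) × (4/12) = 1839 mg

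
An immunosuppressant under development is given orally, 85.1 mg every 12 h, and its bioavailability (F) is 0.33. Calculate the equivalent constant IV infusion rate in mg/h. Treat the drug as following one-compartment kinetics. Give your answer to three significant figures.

2.34 mg/h

Equivalent systemic input: infusion rate = F·D/τ.
Rate = 0.33 × 85.1 / 12 = 2.340 mg/h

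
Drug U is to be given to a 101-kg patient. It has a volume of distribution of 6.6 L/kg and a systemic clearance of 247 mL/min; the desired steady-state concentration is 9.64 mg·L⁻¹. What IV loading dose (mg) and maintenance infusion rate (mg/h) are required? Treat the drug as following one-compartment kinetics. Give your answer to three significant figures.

(a) 6430 mg; (b) 143 mg/h

Vd = 6.6 L/kg × 101 kg = 666.6 L
Loading: fill Vd to C_target → 666.6 L × 9.64 mg/L = 6426 mg
Convert clearance: 247 mL/min × 60 min/h ÷ 1000 mL/L = 14.82 L/h
Infusion rate = 14.82 L/h × 9.64 mg/L = 142.9 mg/h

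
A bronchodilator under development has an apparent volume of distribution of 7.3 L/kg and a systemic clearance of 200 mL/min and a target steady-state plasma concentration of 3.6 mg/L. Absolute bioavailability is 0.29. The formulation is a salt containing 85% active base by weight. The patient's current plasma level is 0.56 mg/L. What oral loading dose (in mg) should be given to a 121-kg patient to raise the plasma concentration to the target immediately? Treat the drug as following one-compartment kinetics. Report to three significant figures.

Vd(total) = 121 kg × 7.3 L/kg = 883.3 L
Concentration deficit ΔC = 3.6 − 0.56 = 3.040 mg/L
LD = Vd × ΔC / F / S = 883.3 × 3.040 / 0.29 / 0.85 = 10890 mg

10900 mg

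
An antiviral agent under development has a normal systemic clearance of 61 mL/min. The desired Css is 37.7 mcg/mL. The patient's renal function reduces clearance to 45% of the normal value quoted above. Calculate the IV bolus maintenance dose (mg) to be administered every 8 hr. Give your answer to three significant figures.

497 mg

Convert clearance: 61 mL/min × 60 min/h ÷ 1000 mL/L = 3.660 L/h
Patient clearance = 0.45 × 3.660 = 1.647 L/h
D = CL × Css × τ = 1.647 × 37.7 × 8 = 496.7 mg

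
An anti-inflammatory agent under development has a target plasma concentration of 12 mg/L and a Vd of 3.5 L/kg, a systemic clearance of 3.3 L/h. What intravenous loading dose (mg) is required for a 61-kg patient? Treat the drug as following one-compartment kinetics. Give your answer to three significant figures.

2560 mg

Vd(total) = 61 kg × 3.5 L/kg = 213.5 L
LD = Vd × C = 213.5 × 12.00 = 2562 mg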